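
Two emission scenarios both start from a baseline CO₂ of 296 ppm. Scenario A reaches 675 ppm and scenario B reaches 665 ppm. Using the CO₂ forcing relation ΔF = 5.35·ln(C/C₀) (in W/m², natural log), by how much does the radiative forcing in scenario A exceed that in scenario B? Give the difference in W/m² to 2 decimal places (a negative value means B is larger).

ΔF_A = 5.35 ln(675/296) = 5.35 × 0.82435 = 4.4103 W/m².
ΔF_B = 5.35 ln(665/296) = 5.35 × 0.80943 = 4.3305 W/m².
Difference: 4.4103 − 4.3305 = 0.0798 W/m².

ΔF_A − ΔF_B = 0.08 W/m²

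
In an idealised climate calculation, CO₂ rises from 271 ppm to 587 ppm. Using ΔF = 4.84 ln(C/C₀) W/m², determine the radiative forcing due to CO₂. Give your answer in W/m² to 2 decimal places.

CO₂ absorption bands are partially saturated, so forcing scales with the logarithm of the concentration ratio.
CO₂: 4.84 × ln(587/271) = 4.84 × ln(2.16605) = 4.84 × 0.77291 = 3.7409 W/m².

ΔF = 3.74 W/m²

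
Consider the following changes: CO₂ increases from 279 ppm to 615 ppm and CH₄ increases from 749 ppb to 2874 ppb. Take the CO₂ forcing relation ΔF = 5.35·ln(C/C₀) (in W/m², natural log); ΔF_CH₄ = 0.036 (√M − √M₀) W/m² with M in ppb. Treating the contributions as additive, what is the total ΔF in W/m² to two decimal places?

ΔF = 5.17 W/m²

CO₂: 5.35 × ln(615/279) = 5.35 × ln(2.20430) = 5.35 × 0.79041 = 4.2287 W/m².
CH₄: 0.036 × (√2874 − √749) = 0.036 × (53.6097 − 27.3679) = 0.036 × 26.2418 = 0.9447 W/m².
Total ΔF = 4.2287 + 0.9447 = 5.1734 W/m².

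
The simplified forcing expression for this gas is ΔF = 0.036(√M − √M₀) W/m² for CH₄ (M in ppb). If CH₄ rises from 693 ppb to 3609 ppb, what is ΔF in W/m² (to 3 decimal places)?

CH₄: 0.036 × (√3609 − √693) = 0.036 × (60.0750 − 26.3249) = 0.036 × 33.7501 = 1.2150 W/m².

ΔF = 1.215 W/m²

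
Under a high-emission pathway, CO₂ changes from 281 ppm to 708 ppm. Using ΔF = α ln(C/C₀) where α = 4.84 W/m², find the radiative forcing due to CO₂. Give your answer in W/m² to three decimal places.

ΔF = 4.473 W/m²

CO₂: 4.84 × ln(708/281) = 4.84 × ln(2.51957) = 4.84 × 0.92409 = 4.4726 W/m².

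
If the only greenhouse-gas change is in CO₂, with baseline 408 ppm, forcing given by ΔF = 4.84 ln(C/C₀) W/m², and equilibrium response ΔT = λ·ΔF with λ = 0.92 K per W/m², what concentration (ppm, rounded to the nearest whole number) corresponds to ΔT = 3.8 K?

Required forcing: ΔF = ΔT/λ = 3.8/0.92 = 4.1304 W/m².
Then ln(C/408) = ΔF/4.84 = 4.1304/4.84 = 0.85339.
So C = 408 × e^0.85339 = 408 × 2.34759 = 957.82 ppm.

C ≈ 958 ppm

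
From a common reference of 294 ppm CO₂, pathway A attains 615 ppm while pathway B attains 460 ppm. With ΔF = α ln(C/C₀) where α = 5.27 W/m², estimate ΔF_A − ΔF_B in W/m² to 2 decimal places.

ΔF_A − ΔF_B = 1.53 W/m²

ΔF_A = 5.27 ln(615/294) = 5.27 × 0.73804 = 3.8895 W/m².
ΔF_B = 5.27 ln(460/294) = 5.27 × 0.44765 = 2.3591 W/m².
Difference: 3.8895 − 2.3591 = 1.5304 W/m².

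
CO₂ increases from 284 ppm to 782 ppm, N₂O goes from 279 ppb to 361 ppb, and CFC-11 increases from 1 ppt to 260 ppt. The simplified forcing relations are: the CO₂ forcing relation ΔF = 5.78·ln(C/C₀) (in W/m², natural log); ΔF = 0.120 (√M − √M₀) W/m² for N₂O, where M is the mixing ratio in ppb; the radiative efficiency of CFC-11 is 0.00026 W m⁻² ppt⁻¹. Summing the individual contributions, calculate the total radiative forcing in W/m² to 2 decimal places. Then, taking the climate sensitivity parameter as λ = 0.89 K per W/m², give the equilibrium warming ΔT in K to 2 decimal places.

CO₂: 5.78 × ln(782/284) = 5.78 × ln(2.75352) = 5.78 × 1.01288 = 5.8544 W/m².
N₂O: 0.120 × (√361 − √279) = 0.120 × (19.0000 − 16.7033) = 0.120 × 2.2967 = 0.2756 W/m².
CFC-11: ΔF = 0.00026 × (260 − 1) = 0.00026 × 259 = 0.0673 W/m².
Total ΔF = 5.8544 + 0.2756 + 0.0673 = 6.1973 W/m².
ΔT = λ ΔF = 0.89 × 6.20 = 5.5180 K.

ΔF = 6.20 W/m²; ΔT = 5.52 K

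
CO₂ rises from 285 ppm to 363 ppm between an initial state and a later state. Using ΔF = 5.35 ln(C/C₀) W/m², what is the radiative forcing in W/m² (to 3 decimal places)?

ΔF = 1.294 W/m²

CO₂: 5.35 × ln(363/285) = 5.35 × ln(1.27368) = 5.35 × 0.24191 = 1.2942 W/m².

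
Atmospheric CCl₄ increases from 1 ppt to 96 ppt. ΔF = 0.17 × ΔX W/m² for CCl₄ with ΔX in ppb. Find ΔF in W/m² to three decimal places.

ΔF = 0.016 W/m²

CCl₄: Δ = 96 − 1 = 95 ppt = 0.095 ppb; ΔF = 0.17 × 0.095 = 0.0162 W/m².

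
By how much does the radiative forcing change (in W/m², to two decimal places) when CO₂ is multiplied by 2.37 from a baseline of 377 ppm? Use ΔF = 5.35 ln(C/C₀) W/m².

ΔF = 4.62 W/m²

Because the forcing depends only on the ratio C/C₀, the initial concentration does not enter.
ΔF = 5.35 × ln(2.37) = 5.35 × 0.86289 = 4.6165 W/m².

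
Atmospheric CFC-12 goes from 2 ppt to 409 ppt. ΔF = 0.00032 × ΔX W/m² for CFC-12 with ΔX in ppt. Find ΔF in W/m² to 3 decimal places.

ΔF = 0.130 W/m²

CFC-12: ΔF = 0.00032 × (409 − 2) = 0.00032 × 407 = 0.1302 W/m².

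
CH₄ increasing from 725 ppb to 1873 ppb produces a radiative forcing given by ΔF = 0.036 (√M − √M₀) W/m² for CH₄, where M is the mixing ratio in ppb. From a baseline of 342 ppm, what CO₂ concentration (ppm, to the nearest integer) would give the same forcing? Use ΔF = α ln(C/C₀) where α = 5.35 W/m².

C ≈ 382 ppm

CH₄ forcing: 0.036 × (√1873 − √725) = 0.036 × (43.2782 − 26.9258) = 0.036 × 16.3524 = 0.58869 W/m².
Set 5.35 ln(C/342) = 0.58869: ln(C/342) = 0.58869/5.35 = 0.11004, so C = 342 × e^0.11004 = 342 × 1.11632 = 381.78 ppm.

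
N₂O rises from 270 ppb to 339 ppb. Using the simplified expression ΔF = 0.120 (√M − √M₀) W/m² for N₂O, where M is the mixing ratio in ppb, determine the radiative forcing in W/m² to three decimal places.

N₂O: 0.120 × (√339 − √270) = 0.120 × (18.4120 − 16.4317) = 0.120 × 1.9803 = 0.2376 W/m².

ΔF = 0.238 W/m²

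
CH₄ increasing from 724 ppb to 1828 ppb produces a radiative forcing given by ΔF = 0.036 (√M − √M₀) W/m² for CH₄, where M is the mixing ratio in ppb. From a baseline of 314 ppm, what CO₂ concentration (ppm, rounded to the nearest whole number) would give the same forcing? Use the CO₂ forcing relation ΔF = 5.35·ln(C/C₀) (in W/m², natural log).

C ≈ 349 ppm

CH₄ forcing: 0.036 × (√1828 − √724) = 0.036 × (42.7551 − 26.9072) = 0.036 × 15.8479 = 0.57052 W/m².
Set 5.35 ln(C/314) = 0.57052: ln(C/314) = 0.57052/5.35 = 0.10664, so C = 314 × e^0.10664 = 314 × 1.11253 = 349.33 ppm.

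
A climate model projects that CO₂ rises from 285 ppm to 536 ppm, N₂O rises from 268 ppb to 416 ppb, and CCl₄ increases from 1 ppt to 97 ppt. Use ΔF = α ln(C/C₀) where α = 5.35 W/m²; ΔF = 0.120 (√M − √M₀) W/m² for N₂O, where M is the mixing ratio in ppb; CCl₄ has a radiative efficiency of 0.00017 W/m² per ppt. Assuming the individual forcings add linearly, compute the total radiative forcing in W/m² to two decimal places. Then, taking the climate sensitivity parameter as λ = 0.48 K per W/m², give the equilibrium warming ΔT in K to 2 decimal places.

ΔF = 3.88 W/m²; ΔT = 1.86 K

CO₂: 5.35 × ln(536/285) = 5.35 × ln(1.88070) = 5.35 × 0.63164 = 3.3793 W/m².
N₂O: 0.120 × (√416 − √268) = 0.120 × (20.3961 − 16.3707) = 0.120 × 4.0254 = 0.4830 W/m².
CCl₄: ΔF = 0.00017 × (97 − 1) = 0.00017 × 96 = 0.0163 W/m².
Total ΔF = 3.3793 + 0.4830 + 0.0163 = 3.8786 W/m².
ΔT = λ ΔF = 0.48 × 3.88 = 1.8624 K.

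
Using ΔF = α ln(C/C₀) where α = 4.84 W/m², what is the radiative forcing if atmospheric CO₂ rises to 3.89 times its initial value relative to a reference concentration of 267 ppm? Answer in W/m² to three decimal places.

ΔF = 6.575 W/m²

ΔF = 4.84 × ln(3.89) = 4.84 × 1.35841 = 6.5747 W/m².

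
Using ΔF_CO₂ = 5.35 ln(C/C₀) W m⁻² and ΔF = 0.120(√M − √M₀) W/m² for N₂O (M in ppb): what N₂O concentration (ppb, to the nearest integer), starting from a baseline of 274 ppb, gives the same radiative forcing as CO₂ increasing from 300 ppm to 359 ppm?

M ≈ 603 ppb

CO₂ forcing: 5.35 × ln(359/300) = 5.35 × 0.179540 = 0.96054 W/m².
Set 0.120(√M − √274) = 0.96054: √M = 0.96054/0.120 + √274 = 8.0045 + 16.5529 = 24.5574.
M = (24.5574)² = 603.07 ppb.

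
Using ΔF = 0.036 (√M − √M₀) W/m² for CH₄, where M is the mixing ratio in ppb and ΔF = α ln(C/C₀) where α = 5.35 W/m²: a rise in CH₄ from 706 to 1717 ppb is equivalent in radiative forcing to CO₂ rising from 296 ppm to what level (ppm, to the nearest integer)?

CH₄ forcing: 0.036 × (√1717 − √706) = 0.036 × (41.4367 − 26.5707) = 0.036 × 14.8660 = 0.53518 W/m².
Set 5.35 ln(C/296) = 0.53518: ln(C/296) = 0.53518/5.35 = 0.10003, so C = 296 × e^0.10003 = 296 × 1.10520 = 327.14 ppm.

C ≈ 327 ppm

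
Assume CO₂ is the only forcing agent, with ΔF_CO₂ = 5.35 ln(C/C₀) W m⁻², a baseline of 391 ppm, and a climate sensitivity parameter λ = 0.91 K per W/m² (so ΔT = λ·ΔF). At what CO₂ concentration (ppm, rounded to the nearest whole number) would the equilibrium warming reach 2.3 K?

Required forcing: ΔF = ΔT/λ = 2.3/0.91 = 2.5275 W/m².
Then ln(C/391) = ΔF/5.35 = 2.5275/5.35 = 0.47243.
So C = 391 × e^0.47243 = 391 × 1.60389 = 627.12 ppm.

C ≈ 627 ppm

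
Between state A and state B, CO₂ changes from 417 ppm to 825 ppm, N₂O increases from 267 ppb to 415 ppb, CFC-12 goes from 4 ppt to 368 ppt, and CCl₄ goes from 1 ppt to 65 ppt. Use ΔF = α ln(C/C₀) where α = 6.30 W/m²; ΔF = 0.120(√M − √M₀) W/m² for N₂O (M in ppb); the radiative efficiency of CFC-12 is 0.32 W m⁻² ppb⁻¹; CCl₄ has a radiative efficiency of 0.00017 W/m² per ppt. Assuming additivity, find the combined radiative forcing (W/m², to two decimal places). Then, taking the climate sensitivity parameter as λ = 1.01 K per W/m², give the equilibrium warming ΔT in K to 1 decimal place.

CO₂: 6.30 × ln(825/417) = 6.30 × ln(1.97842) = 6.30 × 0.68230 = 4.2985 W/m².
N₂O: 0.120 × (√415 − √267) = 0.120 × (20.3715 − 16.3401) = 0.120 × 4.0314 = 0.4838 W/m².
CFC-12: Δ = 368 − 4 = 364 ppt = 0.364 ppb; ΔF = 0.32 × 0.364 = 0.1165 W/m².
CCl₄: ΔF = 0.00017 × (65 − 1) = 0.00017 × 64 = 0.0109 W/m².
Total ΔF = 4.2985 + 0.4838 + 0.1165 + 0.0109 = 4.9097 W/m².
ΔT = λ ΔF = 1.01 × 4.91 = 4.9591 K.

ΔF = 4.91 W/m²; ΔT = 5.0 K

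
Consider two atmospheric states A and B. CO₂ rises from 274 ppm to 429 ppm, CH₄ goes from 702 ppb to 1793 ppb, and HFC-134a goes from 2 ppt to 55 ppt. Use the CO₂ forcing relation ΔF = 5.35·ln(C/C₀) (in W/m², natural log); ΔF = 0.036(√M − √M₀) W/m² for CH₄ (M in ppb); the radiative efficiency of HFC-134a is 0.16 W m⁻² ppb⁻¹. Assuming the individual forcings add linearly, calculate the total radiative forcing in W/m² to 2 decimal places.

ΔF = 2.98 W/m²

CO₂: 5.35 × ln(429/274) = 5.35 × ln(1.56569) = 5.35 × 0.44833 = 2.3986 W/m².
CH₄: 0.036 × (√1793 − √702) = 0.036 × (42.3438 − 26.4953) = 0.036 × 15.8485 = 0.5705 W/m².
HFC-134a: Δ = 55 − 2 = 53 ppt = 0.053 ppb; ΔF = 0.16 × 0.053 = 0.0085 W/m².
Total ΔF = 2.3986 + 0.5705 + 0.0085 = 2.9776 W/m².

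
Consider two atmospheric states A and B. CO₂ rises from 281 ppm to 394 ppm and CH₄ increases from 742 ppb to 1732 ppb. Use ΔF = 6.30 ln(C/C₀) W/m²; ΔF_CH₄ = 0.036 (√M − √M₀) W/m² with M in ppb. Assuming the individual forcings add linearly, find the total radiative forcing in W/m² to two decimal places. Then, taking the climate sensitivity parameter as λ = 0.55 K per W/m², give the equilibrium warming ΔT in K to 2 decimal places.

CO₂: 6.30 × ln(394/281) = 6.30 × ln(1.40214) = 6.30 × 0.33800 = 2.1294 W/m².
CH₄: 0.036 × (√1732 − √742) = 0.036 × (41.6173 − 27.2397) = 0.036 × 14.3776 = 0.5176 W/m².
Total ΔF = 2.1294 + 0.5176 = 2.6470 W/m².
ΔT = λ ΔF = 0.55 × 2.65 = 1.4575 K.

ΔF = 2.65 W/m²; ΔT = 1.46 K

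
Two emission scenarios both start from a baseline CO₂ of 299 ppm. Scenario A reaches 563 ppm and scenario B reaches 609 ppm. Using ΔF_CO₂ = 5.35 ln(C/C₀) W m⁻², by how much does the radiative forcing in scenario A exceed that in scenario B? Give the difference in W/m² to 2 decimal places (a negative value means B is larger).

ΔF_A − ΔF_B = -0.42 W/m²

ΔF_A = 5.35 ln(563/299) = 5.35 × 0.63284 = 3.3857 W/m².
ΔF_B = 5.35 ln(609/299) = 5.35 × 0.71137 = 3.8058 W/m².
Difference: 3.3857 − 3.8058 = -0.4201 W/m².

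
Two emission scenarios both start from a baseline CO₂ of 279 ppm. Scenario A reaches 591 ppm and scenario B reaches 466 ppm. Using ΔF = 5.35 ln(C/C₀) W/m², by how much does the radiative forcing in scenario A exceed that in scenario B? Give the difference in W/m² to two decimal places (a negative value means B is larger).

ΔF_A − ΔF_B = 1.27 W/m²

ΔF_A = 5.35 ln(591/279) = 5.35 × 0.75060 = 4.0157 W/m².
ΔF_B = 5.35 ln(466/279) = 5.35 × 0.51297 = 2.7444 W/m².
Difference: 4.0157 − 2.7444 = 1.2713 W/m².
(Equivalently, ΔF_A − ΔF_B = 5.35 ln(591/466) = 5.35 × 0.23763 = 1.2713 W/m².)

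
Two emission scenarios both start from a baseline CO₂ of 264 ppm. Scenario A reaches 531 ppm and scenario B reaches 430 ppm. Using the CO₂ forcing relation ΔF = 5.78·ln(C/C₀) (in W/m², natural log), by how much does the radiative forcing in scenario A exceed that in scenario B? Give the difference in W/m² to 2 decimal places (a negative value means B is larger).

ΔF_A = 5.78 ln(531/264) = 5.78 × 0.69881 = 4.0391 W/m².
ΔF_B = 5.78 ln(430/264) = 5.78 × 0.48784 = 2.8197 W/m².
Difference: 4.0391 − 2.8197 = 1.2194 W/m².

ΔF_A − ΔF_B = 1.22 W/m²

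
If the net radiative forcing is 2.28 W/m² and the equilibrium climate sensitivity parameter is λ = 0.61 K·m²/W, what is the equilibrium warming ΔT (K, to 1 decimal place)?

ΔT = 1.4 K

ΔT = λ ΔF = 0.61 × 2.28 = 1.3908 K.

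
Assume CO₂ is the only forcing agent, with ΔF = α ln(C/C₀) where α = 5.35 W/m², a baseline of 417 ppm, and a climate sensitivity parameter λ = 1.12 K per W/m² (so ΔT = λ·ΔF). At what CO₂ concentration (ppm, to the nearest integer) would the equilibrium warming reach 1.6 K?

Required forcing: ΔF = ΔT/λ = 1.6/1.12 = 1.4286 W/m².
Then ln(C/417) = ΔF/5.35 = 1.4286/5.35 = 0.26703.
So C = 417 × e^0.26703 = 417 × 1.30608 = 544.64 ppm.

C ≈ 545 ppm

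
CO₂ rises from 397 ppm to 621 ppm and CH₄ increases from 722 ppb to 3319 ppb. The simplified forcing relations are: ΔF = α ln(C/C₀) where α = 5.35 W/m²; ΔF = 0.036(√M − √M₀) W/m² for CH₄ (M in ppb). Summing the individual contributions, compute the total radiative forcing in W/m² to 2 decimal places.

ΔF = 3.50 W/m²

CO₂: 5.35 × ln(621/397) = 5.35 × ln(1.56423) = 5.35 × 0.44739 = 2.3935 W/m².
CH₄: 0.036 × (√3319 − √722) = 0.036 × (57.6108 − 26.8701) = 0.036 × 30.7407 = 1.1067 W/m².
Total ΔF = 2.3935 + 1.1067 = 3.5002 W/m².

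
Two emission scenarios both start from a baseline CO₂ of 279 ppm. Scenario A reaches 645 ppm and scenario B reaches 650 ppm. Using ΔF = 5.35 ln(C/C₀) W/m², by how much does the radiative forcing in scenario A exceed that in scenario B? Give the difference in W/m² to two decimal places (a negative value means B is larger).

ΔF_A − ΔF_B = -0.04 W/m²

ΔF_A = 5.35 ln(645/279) = 5.35 × 0.83804 = 4.4835 W/m².
ΔF_B = 5.35 ln(650/279) = 5.35 × 0.84576 = 4.5248 W/m².
Difference: 4.4835 − 4.5248 = -0.0413 W/m².
(Equivalently, ΔF_A − ΔF_B = 5.35 ln(645/650) = 5.35 × -0.00772 = -0.0413 W/m².)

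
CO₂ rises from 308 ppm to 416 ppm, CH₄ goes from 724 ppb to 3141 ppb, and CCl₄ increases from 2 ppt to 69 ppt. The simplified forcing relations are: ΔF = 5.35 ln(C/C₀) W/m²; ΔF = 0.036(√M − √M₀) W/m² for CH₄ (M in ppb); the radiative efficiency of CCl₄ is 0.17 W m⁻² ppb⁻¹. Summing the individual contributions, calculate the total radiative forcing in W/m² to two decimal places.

ΔF = 2.67 W/m²

CO₂: 5.35 × ln(416/308) = 5.35 × ln(1.35065) = 5.35 × 0.30059 = 1.6082 W/m².
CH₄: 0.036 × (√3141 − √724) = 0.036 × (56.0446 − 26.9072) = 0.036 × 29.1374 = 1.0489 W/m².
CCl₄: Δ = 69 − 2 = 67 ppt = 0.067 ppb; ΔF = 0.17 × 0.067 = 0.0114 W/m².
Total ΔF = 1.6082 + 1.0489 + 0.0114 = 2.6685 W/m².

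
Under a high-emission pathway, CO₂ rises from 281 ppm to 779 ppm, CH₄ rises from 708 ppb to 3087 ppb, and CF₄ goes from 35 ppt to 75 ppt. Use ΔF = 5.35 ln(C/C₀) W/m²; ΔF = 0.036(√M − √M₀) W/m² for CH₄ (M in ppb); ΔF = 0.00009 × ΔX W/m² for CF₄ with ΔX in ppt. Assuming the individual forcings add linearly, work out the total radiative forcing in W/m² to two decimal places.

CO₂: 5.35 × ln(779/281) = 5.35 × ln(2.77224) = 5.35 × 1.01966 = 5.4552 W/m².
CH₄: 0.036 × (√3087 − √708) = 0.036 × (55.5608 − 26.6083) = 0.036 × 28.9525 = 1.0423 W/m².
CF₄: ΔF = 0.00009 × (75 − 35) = 0.00009 × 40 = 0.0036 W/m².
Total ΔF = 5.4552 + 1.0423 + 0.0036 = 6.5011 W/m².

ΔF = 6.50 W/m²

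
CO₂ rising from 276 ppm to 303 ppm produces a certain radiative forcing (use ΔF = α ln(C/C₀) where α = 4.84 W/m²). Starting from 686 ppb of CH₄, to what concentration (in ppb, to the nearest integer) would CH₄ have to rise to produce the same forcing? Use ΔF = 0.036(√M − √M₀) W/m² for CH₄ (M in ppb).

CO₂ forcing: 4.84 × ln(303/276) = 4.84 × 0.093332 = 0.45173 W/m².
Set 0.036(√M − √686) = 0.45173: √M = 0.45173/0.036 + √686 = 12.5481 + 26.1916 = 38.7397.
M = (38.7397)² = 1500.76 ppb.

M ≈ 1501 ppb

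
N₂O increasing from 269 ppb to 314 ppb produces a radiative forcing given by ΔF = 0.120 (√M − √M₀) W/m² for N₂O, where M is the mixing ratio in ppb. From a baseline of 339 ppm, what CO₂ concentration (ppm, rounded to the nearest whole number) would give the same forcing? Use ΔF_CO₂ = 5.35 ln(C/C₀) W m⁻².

C ≈ 349 ppm

N₂O forcing: 0.120 × (√314 − √269) = 0.120 × (17.7200 − 16.4012) = 0.120 × 1.3188 = 0.15826 W/m².
Set 5.35 ln(C/339) = 0.15826: ln(C/339) = 0.15826/5.35 = 0.02958, so C = 339 × e^0.02958 = 339 × 1.03002 = 349.18 ppm.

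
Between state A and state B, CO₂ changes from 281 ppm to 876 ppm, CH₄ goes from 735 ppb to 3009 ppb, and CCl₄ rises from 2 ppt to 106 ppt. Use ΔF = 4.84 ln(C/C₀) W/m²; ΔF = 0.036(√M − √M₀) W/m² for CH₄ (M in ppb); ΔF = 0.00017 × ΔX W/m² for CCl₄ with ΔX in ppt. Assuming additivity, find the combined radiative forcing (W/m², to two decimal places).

ΔF = 6.52 W/m²

CO₂: 4.84 × ln(876/281) = 4.84 × ln(3.11744) = 4.84 × 1.13701 = 5.5031 W/m².
CH₄: 0.036 × (√3009 − √735) = 0.036 × (54.8544 − 27.1109) = 0.036 × 27.7435 = 0.9988 W/m².
CCl₄: ΔF = 0.00017 × (106 − 2) = 0.00017 × 104 = 0.0177 W/m².
Total ΔF = 5.5031 + 0.9988 + 0.0177 = 6.5196 W/m².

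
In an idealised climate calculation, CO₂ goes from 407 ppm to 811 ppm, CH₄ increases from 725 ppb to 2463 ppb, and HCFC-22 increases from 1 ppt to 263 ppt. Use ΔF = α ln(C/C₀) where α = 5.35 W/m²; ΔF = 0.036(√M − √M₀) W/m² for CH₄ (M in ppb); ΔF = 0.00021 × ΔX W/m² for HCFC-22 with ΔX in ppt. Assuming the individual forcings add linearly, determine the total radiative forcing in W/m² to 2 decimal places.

ΔF = 4.56 W/m²

CO₂: 5.35 × ln(811/407) = 5.35 × ln(1.99263) = 5.35 × 0.68946 = 3.6886 W/m².
CH₄: 0.036 × (√2463 − √725) = 0.036 × (49.6286 − 26.9258) = 0.036 × 22.7028 = 0.8173 W/m².
HCFC-22: ΔF = 0.00021 × (263 − 1) = 0.00021 × 262 = 0.0550 W/m².
Total ΔF = 3.6886 + 0.8173 + 0.0550 = 4.5609 W/m².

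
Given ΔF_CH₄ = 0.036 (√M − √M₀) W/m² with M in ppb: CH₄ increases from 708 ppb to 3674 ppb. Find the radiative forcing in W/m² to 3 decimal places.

ΔF = 1.224 W/m²

CH₄: 0.036 × (√3674 − √708) = 0.036 × (60.6135 − 26.6083) = 0.036 × 34.0052 = 1.2242 W/m².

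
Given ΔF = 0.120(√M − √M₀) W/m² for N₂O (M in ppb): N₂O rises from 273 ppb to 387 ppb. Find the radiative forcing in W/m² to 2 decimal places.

N₂O: 0.120 × (√387 − √273) = 0.120 × (19.6723 − 16.5227) = 0.120 × 3.1496 = 0.3780 W/m².

ΔF = 0.38 W/m²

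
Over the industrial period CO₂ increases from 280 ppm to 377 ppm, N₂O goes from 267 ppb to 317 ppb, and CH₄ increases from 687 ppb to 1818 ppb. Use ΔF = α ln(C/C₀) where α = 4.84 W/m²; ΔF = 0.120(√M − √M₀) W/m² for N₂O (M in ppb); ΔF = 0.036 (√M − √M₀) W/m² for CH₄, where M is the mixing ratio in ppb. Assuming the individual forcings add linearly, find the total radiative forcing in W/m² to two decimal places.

CO₂: 4.84 × ln(377/280) = 4.84 × ln(1.34643) = 4.84 × 0.29746 = 1.4397 W/m².
N₂O: 0.120 × (√317 − √267) = 0.120 × (17.8045 − 16.3401) = 0.120 × 1.4644 = 0.1757 W/m².
CH₄: 0.036 × (√1818 − √687) = 0.036 × (42.6380 − 26.2107) = 0.036 × 16.4273 = 0.5914 W/m².
Total ΔF = 1.4397 + 0.1757 + 0.5914 = 2.2068 W/m².

ΔF = 2.21 W/m²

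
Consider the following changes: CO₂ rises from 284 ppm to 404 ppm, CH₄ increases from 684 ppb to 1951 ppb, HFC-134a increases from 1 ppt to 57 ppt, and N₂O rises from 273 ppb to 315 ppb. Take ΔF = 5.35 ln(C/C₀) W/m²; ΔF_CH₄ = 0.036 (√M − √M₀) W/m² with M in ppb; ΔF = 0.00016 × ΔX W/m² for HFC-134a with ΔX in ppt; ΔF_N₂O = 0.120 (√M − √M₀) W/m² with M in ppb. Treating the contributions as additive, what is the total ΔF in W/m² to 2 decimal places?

ΔF = 2.69 W/m²

CO₂: 5.35 × ln(404/284) = 5.35 × ln(1.42254) = 5.35 × 0.35244 = 1.8856 W/m².
CH₄: 0.036 × (√1951 − √684) = 0.036 × (44.1701 − 26.1534) = 0.036 × 18.0167 = 0.6486 W/m².
HFC-134a: ΔF = 0.00016 × (57 − 1) = 0.00016 × 56 = 0.0090 W/m².
N₂O: 0.120 × (√315 − √273) = 0.120 × (17.7482 − 16.5227) = 0.120 × 1.2255 = 0.1471 W/m².
Total ΔF = 1.8856 + 0.6486 + 0.0090 + 0.1471 = 2.6903 W/m².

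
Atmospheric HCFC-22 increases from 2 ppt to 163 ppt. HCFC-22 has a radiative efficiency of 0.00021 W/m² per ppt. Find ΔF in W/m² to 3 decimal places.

HCFC-22: ΔF = 0.00021 × (163 − 2) = 0.00021 × 161 = 0.0338 W/m².

ΔF = 0.034 W/m²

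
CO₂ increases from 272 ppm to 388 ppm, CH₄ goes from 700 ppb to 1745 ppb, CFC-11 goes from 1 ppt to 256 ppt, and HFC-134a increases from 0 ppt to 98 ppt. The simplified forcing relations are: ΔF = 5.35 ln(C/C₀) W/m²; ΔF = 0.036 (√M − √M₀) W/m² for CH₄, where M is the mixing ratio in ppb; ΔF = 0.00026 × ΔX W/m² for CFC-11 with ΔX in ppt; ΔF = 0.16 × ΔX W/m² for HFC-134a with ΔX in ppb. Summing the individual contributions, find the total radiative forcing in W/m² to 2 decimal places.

CO₂: 5.35 × ln(388/272) = 5.35 × ln(1.42647) = 5.35 × 0.35520 = 1.9003 W/m².
CH₄: 0.036 × (√1745 − √700) = 0.036 × (41.7732 − 26.4575) = 0.036 × 15.3157 = 0.5514 W/m².
CFC-11: ΔF = 0.00026 × (256 − 1) = 0.00026 × 255 = 0.0663 W/m².
HFC-134a: Δ = 98 − 0 = 98 ppt = 0.098 ppb; ΔF = 0.16 × 0.098 = 0.0157 W/m².
Total ΔF = 1.9003 + 0.5514 + 0.0663 + 0.0157 = 2.5337 W/m².

ΔF = 2.53 W/m²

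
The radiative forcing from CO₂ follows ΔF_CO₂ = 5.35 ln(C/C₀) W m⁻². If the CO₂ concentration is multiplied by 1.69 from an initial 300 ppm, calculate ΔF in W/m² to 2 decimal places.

ΔF = 5.35 × ln(1.69) = 5.35 × 0.52473 = 2.8073 W/m².

ΔF = 2.81 W/m²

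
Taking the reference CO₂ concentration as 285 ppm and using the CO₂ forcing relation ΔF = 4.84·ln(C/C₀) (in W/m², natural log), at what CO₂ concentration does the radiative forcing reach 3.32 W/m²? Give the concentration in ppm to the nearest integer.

C ≈ 566 ppm

Set 4.84 ln(C/285) = 3.32, so ln(C/285) = 3.32/4.84 = 0.68595.
Then C/285 = e^0.68595 = 1.98566, giving C = 285 × 1.98566 = 565.91 ppm.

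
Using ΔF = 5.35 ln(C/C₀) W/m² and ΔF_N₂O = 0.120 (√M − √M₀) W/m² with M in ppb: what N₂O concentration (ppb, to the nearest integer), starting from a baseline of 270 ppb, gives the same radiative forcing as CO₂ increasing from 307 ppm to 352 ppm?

M ≈ 508 ppb

CO₂ forcing: 5.35 × ln(352/307) = 5.35 × 0.136783 = 0.73179 W/m².
Set 0.120(√M − √270) = 0.73179: √M = 0.73179/0.120 + √270 = 6.0983 + 16.4317 = 22.5300.
M = (22.5300)² = 507.60 ppb.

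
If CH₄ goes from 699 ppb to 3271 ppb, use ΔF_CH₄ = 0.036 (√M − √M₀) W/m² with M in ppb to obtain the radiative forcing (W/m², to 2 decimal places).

ΔF = 1.11 W/m²

CH₄: 0.036 × (√3271 − √699) = 0.036 × (57.1927 − 26.4386) = 0.036 × 30.7541 = 1.1071 W/m².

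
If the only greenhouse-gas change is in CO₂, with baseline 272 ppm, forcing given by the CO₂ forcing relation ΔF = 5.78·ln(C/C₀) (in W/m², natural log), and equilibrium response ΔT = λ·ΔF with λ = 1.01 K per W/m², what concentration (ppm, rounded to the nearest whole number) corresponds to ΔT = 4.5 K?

C ≈ 588 ppm

Required forcing: ΔF = ΔT/λ = 4.5/1.01 = 4.4554 W/m².
Then ln(C/272) = ΔF/5.78 = 4.4554/5.78 = 0.77083.
So C = 272 × e^0.77083 = 272 × 2.16156 = 587.94 ppm.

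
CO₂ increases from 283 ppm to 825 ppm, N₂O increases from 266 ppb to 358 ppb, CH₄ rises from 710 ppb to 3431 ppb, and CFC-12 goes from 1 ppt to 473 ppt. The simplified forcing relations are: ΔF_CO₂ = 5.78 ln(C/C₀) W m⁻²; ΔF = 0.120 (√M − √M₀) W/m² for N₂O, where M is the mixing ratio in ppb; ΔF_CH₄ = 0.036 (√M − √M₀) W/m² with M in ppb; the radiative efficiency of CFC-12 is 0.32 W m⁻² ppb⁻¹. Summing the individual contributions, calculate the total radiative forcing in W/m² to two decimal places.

ΔF = 7.80 W/m²

CO₂: 5.78 × ln(825/283) = 5.78 × ln(2.91519) = 5.78 × 1.06993 = 6.1842 W/m².
N₂O: 0.120 × (√358 − √266) = 0.120 × (18.9209 − 16.3095) = 0.120 × 2.6114 = 0.3134 W/m².
CH₄: 0.036 × (√3431 − √710) = 0.036 × (58.5747 − 26.6458) = 0.036 × 31.9289 = 1.1494 W/m².
CFC-12: Δ = 473 − 1 = 472 ppt = 0.472 ppb; ΔF = 0.32 × 0.472 = 0.1510 W/m².
Total ΔF = 6.1842 + 0.3134 + 1.1494 + 0.1510 = 7.7980 W/m².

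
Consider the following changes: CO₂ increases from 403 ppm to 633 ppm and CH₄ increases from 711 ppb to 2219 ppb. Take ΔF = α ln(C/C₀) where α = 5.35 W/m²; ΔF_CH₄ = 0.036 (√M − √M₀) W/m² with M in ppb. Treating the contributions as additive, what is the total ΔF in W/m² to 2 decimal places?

ΔF = 3.15 W/m²

CO₂: 5.35 × ln(633/403) = 5.35 × ln(1.57072) = 5.35 × 0.45153 = 2.4157 W/m².
CH₄: 0.036 × (√2219 − √711) = 0.036 × (47.1063 − 26.6646) = 0.036 × 20.4417 = 0.7359 W/m².
Total ΔF = 2.4157 + 0.7359 = 3.1516 W/m².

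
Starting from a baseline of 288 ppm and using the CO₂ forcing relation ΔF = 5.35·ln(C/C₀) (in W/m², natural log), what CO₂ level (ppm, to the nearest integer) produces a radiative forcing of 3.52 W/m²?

Set 5.35 ln(C/288) = 3.52, so ln(C/288) = 3.52/5.35 = 0.65794.
Then C/288 = e^0.65794 = 1.93081, giving C = 288 × 1.93081 = 556.07 ppm.

C ≈ 556 ppm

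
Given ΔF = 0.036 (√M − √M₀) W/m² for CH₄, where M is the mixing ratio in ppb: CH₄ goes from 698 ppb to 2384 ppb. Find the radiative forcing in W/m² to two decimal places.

ΔF = 0.81 W/m²

CH₄: 0.036 × (√2384 − √698) = 0.036 × (48.8262 − 26.4197) = 0.036 × 22.4065 = 0.8066 W/m².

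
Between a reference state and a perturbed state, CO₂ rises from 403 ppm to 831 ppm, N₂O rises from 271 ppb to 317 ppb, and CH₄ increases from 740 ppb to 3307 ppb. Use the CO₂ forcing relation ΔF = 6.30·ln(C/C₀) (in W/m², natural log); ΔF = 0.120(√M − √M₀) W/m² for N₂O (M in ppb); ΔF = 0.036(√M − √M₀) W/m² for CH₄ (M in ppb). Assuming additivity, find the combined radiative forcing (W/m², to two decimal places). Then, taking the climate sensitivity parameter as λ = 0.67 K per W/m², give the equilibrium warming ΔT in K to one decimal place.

CO₂: 6.30 × ln(831/403) = 6.30 × ln(2.06203) = 6.30 × 0.72369 = 4.5592 W/m².
N₂O: 0.120 × (√317 − √271) = 0.120 × (17.8045 − 16.4621) = 0.120 × 1.3424 = 0.1611 W/m².
CH₄: 0.036 × (√3307 − √740) = 0.036 × (57.5065 − 27.2029) = 0.036 × 30.3036 = 1.0909 W/m².
Total ΔF = 4.5592 + 0.1611 + 1.0909 = 5.8112 W/m².
ΔT = λ ΔF = 0.67 × 5.81 = 3.8927 K.

ΔF = 5.81 W/m²; ΔT = 3.9 K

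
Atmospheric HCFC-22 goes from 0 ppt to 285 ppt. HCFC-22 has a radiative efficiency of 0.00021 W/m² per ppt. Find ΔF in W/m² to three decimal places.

HCFC-22: ΔF = 0.00021 × (285 − 0) = 0.00021 × 285 = 0.0599 W/m².

ΔF = 0.060 W/m²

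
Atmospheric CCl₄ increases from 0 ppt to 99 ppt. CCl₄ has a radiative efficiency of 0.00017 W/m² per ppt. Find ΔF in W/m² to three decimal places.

CCl₄: ΔF = 0.00017 × (99 − 0) = 0.00017 × 99 = 0.0168 W/m².

ΔF = 0.017 W/m²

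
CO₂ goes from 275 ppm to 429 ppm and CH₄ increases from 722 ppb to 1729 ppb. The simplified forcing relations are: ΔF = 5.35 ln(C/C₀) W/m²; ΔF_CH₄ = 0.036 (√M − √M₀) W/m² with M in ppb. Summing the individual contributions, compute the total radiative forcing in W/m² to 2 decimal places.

ΔF = 2.91 W/m²

CO₂: 5.35 × ln(429/275) = 5.35 × ln(1.56000) = 5.35 × 0.44469 = 2.3791 W/m².
CH₄: 0.036 × (√1729 − √722) = 0.036 × (41.5812 − 26.8701) = 0.036 × 14.7111 = 0.5296 W/m².
Total ΔF = 2.3791 + 0.5296 = 2.9087 W/m².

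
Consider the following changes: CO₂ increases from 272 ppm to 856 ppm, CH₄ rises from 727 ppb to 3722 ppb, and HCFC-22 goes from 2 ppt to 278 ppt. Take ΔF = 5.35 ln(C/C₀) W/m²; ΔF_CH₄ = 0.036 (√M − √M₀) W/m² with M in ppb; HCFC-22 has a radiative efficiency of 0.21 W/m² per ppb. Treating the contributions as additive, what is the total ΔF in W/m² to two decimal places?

ΔF = 7.42 W/m²

CO₂: 5.35 × ln(856/272) = 5.35 × ln(3.14706) = 5.35 × 1.14647 = 6.1336 W/m².
CH₄: 0.036 × (√3722 − √727) = 0.036 × (61.0082 − 26.9629) = 0.036 × 34.0453 = 1.2256 W/m².
HCFC-22: Δ = 278 − 2 = 276 ppt = 0.276 ppb; ΔF = 0.21 × 0.276 = 0.0580 W/m².
Total ΔF = 6.1336 + 1.2256 + 0.0580 = 7.4172 W/m².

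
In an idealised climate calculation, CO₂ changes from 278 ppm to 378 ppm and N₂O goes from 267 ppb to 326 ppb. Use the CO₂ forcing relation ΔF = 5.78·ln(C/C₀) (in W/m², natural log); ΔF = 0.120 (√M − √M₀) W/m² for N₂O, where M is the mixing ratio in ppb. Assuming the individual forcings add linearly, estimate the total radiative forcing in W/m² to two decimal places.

ΔF = 1.98 W/m²

CO₂: 5.78 × ln(378/278) = 5.78 × ln(1.35971) = 5.78 × 0.30727 = 1.7760 W/m².
N₂O: 0.120 × (√326 − √267) = 0.120 × (18.0555 − 16.3401) = 0.120 × 1.7154 = 0.2058 W/m².
Total ΔF = 1.7760 + 0.2058 = 1.9818 W/m².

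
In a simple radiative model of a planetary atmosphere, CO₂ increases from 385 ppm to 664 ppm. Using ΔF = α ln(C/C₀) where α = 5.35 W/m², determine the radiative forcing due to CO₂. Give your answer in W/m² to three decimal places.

ΔF = 2.916 W/m²

CO₂: 5.35 × ln(664/385) = 5.35 × ln(1.72468) = 5.35 × 0.54504 = 2.9160 W/m².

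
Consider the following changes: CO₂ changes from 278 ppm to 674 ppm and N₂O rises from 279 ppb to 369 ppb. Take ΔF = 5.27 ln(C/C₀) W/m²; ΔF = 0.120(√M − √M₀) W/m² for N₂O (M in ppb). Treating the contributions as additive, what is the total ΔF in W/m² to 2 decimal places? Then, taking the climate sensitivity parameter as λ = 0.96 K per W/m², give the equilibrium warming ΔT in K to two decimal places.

ΔF = 4.97 W/m²; ΔT = 4.77 K

CO₂: 5.27 × ln(674/278) = 5.27 × ln(2.42446) = 5.27 × 0.88561 = 4.6672 W/m².
N₂O: 0.120 × (√369 − √279) = 0.120 × (19.2094 − 16.7033) = 0.120 × 2.5061 = 0.3007 W/m².
Total ΔF = 4.6672 + 0.3007 = 4.9679 W/m².
ΔT = λ ΔF = 0.96 × 4.97 = 4.7712 K.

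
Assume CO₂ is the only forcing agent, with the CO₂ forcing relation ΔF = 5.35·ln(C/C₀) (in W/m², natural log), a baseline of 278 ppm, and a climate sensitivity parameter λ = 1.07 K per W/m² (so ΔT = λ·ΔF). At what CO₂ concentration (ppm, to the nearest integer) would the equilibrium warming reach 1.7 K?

Required forcing: ΔF = ΔT/λ = 1.7/1.07 = 1.5888 W/m².
Then ln(C/278) = ΔF/5.35 = 1.5888/5.35 = 0.29697.
So C = 278 × e^0.29697 = 278 × 1.34577 = 374.12 ppm.

C ≈ 374 ppm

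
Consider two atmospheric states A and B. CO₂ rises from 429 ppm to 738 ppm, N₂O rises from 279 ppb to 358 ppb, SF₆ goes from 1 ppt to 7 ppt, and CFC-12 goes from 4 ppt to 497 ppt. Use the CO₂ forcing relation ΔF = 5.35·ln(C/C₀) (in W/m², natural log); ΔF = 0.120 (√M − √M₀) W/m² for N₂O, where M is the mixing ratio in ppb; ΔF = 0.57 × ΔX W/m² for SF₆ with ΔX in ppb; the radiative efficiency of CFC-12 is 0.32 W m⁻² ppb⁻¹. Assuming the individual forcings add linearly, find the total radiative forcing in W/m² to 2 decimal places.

ΔF = 3.33 W/m²

CO₂: 5.35 × ln(738/429) = 5.35 × ln(1.72028) = 5.35 × 0.54249 = 2.9023 W/m².
N₂O: 0.120 × (√358 − √279) = 0.120 × (18.9209 − 16.7033) = 0.120 × 2.2176 = 0.2661 W/m².
SF₆: Δ = 7 − 1 = 6 ppt = 0.006 ppb; ΔF = 0.57 × 0.006 = 0.0034 W/m².
CFC-12: Δ = 497 − 4 = 493 ppt = 0.493 ppb; ΔF = 0.32 × 0.493 = 0.1578 W/m².
Total ΔF = 2.9023 + 0.2661 + 0.0034 + 0.1578 = 3.3296 W/m².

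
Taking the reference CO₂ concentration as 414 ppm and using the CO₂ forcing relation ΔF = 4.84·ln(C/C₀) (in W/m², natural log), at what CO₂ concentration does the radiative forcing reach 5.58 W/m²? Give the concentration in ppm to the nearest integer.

C ≈ 1311 ppm

Set 4.84 ln(C/414) = 5.58, so ln(C/414) = 5.58/4.84 = 1.15289.
Then C/414 = e^1.15289 = 3.16733, giving C = 414 × 3.16733 = 1311.27 ppm.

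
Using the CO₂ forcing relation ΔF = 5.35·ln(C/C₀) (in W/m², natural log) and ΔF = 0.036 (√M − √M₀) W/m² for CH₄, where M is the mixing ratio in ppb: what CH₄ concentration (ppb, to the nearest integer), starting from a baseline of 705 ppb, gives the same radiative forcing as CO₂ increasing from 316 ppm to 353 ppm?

M ≈ 1850 ppb

CO₂ forcing: 5.35 × ln(353/316) = 5.35 × 0.110726 = 0.59238 W/m².
Set 0.036(√M − √705) = 0.59238: √M = 0.59238/0.036 + √705 = 16.4550 + 26.5518 = 43.0068.
M = (43.0068)² = 1849.58 ppb.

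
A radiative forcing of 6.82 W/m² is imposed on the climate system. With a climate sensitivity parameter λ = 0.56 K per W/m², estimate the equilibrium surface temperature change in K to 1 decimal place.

ΔT = 3.8 K

ΔT = λ ΔF = 0.56 × 6.82 = 3.8192 K.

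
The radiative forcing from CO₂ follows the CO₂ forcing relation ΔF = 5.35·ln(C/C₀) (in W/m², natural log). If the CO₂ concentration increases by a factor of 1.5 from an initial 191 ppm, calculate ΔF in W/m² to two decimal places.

ΔF = 2.17 W/m²

Because the forcing depends only on the ratio C/C₀, the initial concentration does not enter.
ΔF = 5.35 × ln(1.5) = 5.35 × 0.40547 = 2.1693 W/m².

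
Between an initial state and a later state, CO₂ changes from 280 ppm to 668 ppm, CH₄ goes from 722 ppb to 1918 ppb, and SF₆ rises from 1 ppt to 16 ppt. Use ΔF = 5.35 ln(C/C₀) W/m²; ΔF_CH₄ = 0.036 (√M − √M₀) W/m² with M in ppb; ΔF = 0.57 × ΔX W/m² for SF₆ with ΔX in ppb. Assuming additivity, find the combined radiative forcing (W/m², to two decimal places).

ΔF = 5.27 W/m²

CO₂: 5.35 × ln(668/280) = 5.35 × ln(2.38571) = 5.35 × 0.86950 = 4.6518 W/m².
CH₄: 0.036 × (√1918 − √722) = 0.036 × (43.7950 − 26.8701) = 0.036 × 16.9249 = 0.6093 W/m².
SF₆: Δ = 16 − 1 = 15 ppt = 0.015 ppb; ΔF = 0.57 × 0.015 = 0.0086 W/m².
Total ΔF = 4.6518 + 0.6093 + 0.0086 = 5.2697 W/m².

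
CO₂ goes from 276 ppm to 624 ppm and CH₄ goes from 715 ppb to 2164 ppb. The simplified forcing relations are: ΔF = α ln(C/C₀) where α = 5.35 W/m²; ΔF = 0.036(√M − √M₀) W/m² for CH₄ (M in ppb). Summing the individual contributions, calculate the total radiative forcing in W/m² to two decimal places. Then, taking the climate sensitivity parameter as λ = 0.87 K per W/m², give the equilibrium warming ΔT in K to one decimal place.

CO₂: 5.35 × ln(624/276) = 5.35 × ln(2.26087) = 5.35 × 0.81575 = 4.3643 W/m².
CH₄: 0.036 × (√2164 − √715) = 0.036 × (46.5188 − 26.7395) = 0.036 × 19.7793 = 0.7121 W/m².
Total ΔF = 4.3643 + 0.7121 = 5.0764 W/m².
ΔT = λ ΔF = 0.87 × 5.08 = 4.4196 K.

ΔF = 5.08 W/m²; ΔT = 4.4 K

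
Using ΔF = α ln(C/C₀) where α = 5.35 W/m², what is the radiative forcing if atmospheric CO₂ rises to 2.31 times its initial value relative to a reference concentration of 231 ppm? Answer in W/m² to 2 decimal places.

ΔF = 4.48 W/m²

Because the forcing depends only on the ratio C/C₀, the initial concentration does not enter.
ΔF = 5.35 × ln(2.31) = 5.35 × 0.83725 = 4.4793 W/m².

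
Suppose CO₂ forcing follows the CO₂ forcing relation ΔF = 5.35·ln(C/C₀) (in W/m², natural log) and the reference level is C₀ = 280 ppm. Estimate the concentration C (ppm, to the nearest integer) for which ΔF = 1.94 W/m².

Set 5.35 ln(C/280) = 1.94, so ln(C/280) = 1.94/5.35 = 0.36262.
Then C/280 = e^0.36262 = 1.43709, giving C = 280 × 1.43709 = 402.39 ppm.

C ≈ 402 ppm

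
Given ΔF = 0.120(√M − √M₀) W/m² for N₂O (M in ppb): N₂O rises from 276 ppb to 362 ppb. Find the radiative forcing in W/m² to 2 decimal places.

ΔF = 0.29 W/m²

N₂O: 0.120 × (√362 − √276) = 0.120 × (19.0263 − 16.6132) = 0.120 × 2.4131 = 0.2896 W/m².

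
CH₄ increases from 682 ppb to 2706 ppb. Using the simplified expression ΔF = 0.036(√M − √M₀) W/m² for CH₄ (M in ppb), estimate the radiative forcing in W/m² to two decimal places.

CH₄: 0.036 × (√2706 − √682) = 0.036 × (52.0192 − 26.1151) = 0.036 × 25.9041 = 0.9325 W/m².

ΔF = 0.93 W/m²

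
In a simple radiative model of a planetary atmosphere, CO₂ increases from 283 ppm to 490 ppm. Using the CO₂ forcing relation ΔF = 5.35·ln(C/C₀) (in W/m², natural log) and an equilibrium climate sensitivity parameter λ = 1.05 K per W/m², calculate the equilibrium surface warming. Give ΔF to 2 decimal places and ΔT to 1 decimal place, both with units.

CO₂: 5.35 × ln(490/283) = 5.35 × ln(1.73145) = 5.35 × 0.54896 = 2.9369 W/m².
ΔT = λ ΔF = 1.05 × 2.94 = 3.0870 K.

ΔF = 2.94 W/m²; ΔT = 3.1 K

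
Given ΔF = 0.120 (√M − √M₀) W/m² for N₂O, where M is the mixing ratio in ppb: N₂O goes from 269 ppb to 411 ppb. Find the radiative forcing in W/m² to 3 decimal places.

N₂O: 0.120 × (√411 − √269) = 0.120 × (20.2731 − 16.4012) = 0.120 × 3.8719 = 0.4646 W/m².

ΔF = 0.465 W/m²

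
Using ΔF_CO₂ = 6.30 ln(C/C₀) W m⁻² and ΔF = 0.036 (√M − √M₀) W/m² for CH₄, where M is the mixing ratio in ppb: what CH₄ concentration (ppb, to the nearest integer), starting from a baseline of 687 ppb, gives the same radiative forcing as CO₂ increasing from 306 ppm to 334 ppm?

M ≈ 1725 ppb

CO₂ forcing: 6.30 × ln(334/306) = 6.30 × 0.087556 = 0.55160 W/m².
Set 0.036(√M − √687) = 0.55160: √M = 0.55160/0.036 + √687 = 15.3222 + 26.2107 = 41.5329.
M = (41.5329)² = 1724.98 ppb.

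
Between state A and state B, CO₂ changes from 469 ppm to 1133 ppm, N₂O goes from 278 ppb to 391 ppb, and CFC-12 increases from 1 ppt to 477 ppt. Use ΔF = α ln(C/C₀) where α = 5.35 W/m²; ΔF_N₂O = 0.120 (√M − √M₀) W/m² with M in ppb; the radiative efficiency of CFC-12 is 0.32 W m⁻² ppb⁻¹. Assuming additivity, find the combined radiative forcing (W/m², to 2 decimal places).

CO₂: 5.35 × ln(1133/469) = 5.35 × ln(2.41578) = 5.35 × 0.88202 = 4.7188 W/m².
N₂O: 0.120 × (√391 − √278) = 0.120 × (19.7737 − 16.6733) = 0.120 × 3.1004 = 0.3720 W/m².
CFC-12: Δ = 477 − 1 = 476 ppt = 0.476 ppb; ΔF = 0.32 × 0.476 = 0.1523 W/m².
Total ΔF = 4.7188 + 0.3720 + 0.1523 = 5.2431 W/m².

ΔF = 5.24 W/m²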